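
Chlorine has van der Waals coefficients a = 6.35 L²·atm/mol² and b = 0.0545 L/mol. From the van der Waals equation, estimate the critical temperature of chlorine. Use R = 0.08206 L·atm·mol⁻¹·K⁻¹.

For a van der Waals gas, T_c = 8a/(27Rb).
T_c = 8×6.35/(27×0.08206×0.0545) = 50.800/0.12075 = 420.7 K

T_c ≈ 420.7 K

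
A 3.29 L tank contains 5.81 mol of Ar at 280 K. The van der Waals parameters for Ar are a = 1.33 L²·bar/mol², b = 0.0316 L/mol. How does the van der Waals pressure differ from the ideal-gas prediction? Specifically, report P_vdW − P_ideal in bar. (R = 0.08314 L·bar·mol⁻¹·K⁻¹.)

Ideal: P_ideal = nRT/V = (5.81)(0.08314)(280)/3.29 = 41.1101 bar
vdW: P = nRT/(V − nb) − a n²/V² = 135.252/3.10640 − 44.8956/10.8241 = 43.5398 − 4.14774 = 39.3921 bar
ΔP = 39.3921 − 41.1101 = -1.718 bar

ΔP ≈ -1.718 bar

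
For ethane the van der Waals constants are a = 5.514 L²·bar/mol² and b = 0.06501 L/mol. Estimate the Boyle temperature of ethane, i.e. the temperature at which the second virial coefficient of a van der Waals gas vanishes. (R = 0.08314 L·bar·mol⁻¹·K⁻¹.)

For a van der Waals gas the second virial coefficient B₂ = b − a/(RT) vanishes at T_B = a/(Rb).
T_B = 5.514/(0.08314×0.06501) = 5.514/0.0054049 = 1020 K

T_B ≈ 1020 K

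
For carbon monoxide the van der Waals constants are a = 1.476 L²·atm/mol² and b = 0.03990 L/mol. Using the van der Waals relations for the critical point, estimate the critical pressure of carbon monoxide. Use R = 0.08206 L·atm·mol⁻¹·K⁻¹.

For a van der Waals gas, P_c = a/(27b²).
P_c = 1.476/(27×(0.03990)²) = 1.476/0.042984 = 34.34 atm

P_c ≈ 34.34 atm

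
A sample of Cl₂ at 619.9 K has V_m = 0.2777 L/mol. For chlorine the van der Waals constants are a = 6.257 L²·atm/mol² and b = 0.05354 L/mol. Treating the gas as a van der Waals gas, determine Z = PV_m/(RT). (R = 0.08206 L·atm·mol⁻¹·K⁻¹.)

Z ≈ 0.7959

P = RT/(V_m − b) − a/V_m² = (0.08206)(619.9)/(0.2777 − 0.05354) − 6.257/(0.2777)²
  = 50.869/0.22416 − 81.136 = 226.93 − 81.136 = 145.79 atm
Z = PV_m/(RT) = (145.79)(0.2777)/((0.08206)(619.9)) = 40.486/50.869 = 0.7959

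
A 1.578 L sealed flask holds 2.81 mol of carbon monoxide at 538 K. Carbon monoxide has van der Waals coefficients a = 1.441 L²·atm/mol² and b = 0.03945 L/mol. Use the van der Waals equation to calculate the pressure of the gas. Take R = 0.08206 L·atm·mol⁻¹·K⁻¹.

P = nRT/(V − nb) − a n²/V²
nRT/(V − nb) = (2.81)(0.08206)(538)/(1.578 − 2.81×0.03945) = 124.06/1.4671 = 84.561 atm
a n²/V² = (1.441)(2.81)²/(1.578)² = 4.5694 atm
P = 84.561 − 4.5694 = 79.99 atm

P ≈ 79.99 atm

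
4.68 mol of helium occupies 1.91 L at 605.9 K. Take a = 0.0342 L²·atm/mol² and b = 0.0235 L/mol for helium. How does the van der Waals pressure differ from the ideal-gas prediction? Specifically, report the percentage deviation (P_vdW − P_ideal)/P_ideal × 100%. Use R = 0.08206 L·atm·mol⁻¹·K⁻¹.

5.94 %

Ideal: P_ideal = nRT/V = (4.68)(0.08206)(605.9)/1.91 = 121.827 atm
vdW: P = nRT/(V − nb) − a n²/V² = 232.690/1.80002 − 0.749062/3.64810 = 129.271 − 0.205329 = 129.066 atm
% deviation = (129.066 − 121.827)/121.827 × 100% = 5.94%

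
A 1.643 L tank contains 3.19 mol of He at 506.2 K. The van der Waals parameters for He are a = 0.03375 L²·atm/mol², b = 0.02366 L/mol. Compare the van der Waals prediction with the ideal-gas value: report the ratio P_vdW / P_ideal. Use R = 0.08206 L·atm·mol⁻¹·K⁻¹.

Ideal: P_ideal = nRT/V = (3.19)(0.08206)(506.2)/1.643 = 80.6504 atm
vdW: P = nRT/(V − nb) − a n²/V² = 132.509/1.56752 − 0.343443/2.69945 = 84.5342 − 0.127227 = 84.4070 atm
Ratio = 84.4070/80.6504 = 1.047

P_vdW / P_ideal ≈ 1.047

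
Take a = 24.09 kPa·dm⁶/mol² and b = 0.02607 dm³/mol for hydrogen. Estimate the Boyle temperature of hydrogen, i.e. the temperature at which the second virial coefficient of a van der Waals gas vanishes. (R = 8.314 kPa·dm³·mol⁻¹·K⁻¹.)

T_B ≈ 111.1 K

For a van der Waals gas the second virial coefficient B₂ = b − a/(RT) vanishes at T_B = a/(Rb).
T_B = 24.09/(8.314×0.02607) = 24.09/0.21675 = 111.1 K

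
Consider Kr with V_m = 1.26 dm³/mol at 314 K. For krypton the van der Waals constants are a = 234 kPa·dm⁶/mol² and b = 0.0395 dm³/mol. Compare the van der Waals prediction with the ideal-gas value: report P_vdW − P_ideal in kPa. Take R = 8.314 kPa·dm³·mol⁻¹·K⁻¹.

ΔP ≈ -80.3 kPa

Ideal: P_ideal = RT/V_m = (8.314)(314)/1.26 = 2071.90 kPa
vdW: P = RT/(V_m − b) − a/V_m² = 2610.60/1.22050 − 234/1.58760 = 2138.96 − 147.392 = 1991.57 kPa
ΔP = 1991.57 − 2071.90 = -80.3 kPa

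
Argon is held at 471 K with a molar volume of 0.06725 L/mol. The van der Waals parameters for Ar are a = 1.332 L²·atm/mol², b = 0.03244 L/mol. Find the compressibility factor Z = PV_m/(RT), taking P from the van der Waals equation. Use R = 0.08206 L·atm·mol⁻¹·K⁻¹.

P = RT/(V_m − b) − a/V_m² = (0.08206)(471)/(0.06725 − 0.03244) − 1.332/(0.06725)²
  = 38.650/0.034810 − 294.52 = 1110.3 − 294.52 = 815.8 atm
Z = PV_m/(RT) = (815.8)(0.06725)/((0.08206)(471)) = 54.863/38.650 = 1.419

Z ≈ 1.419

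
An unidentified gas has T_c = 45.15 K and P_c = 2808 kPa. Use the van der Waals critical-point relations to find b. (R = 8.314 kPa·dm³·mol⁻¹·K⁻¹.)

From T_c = 8a/(27Rb) and P_c = a/(27b²): b = R T_c/(8 P_c).
b = (8.314)(45.15)/(8×2808) = 375.38/22464 = 0.01671 dm³/mol

b ≈ 0.01671 dm³/mol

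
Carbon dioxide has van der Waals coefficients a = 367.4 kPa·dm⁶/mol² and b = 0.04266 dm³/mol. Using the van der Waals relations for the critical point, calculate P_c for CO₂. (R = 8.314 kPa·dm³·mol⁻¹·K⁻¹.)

For a van der Waals gas, P_c = a/(27b²).
P_c = 367.4/(27×(0.04266)²) = 367.4/0.049137 = 7477 kPa

P_c ≈ 7477 kPa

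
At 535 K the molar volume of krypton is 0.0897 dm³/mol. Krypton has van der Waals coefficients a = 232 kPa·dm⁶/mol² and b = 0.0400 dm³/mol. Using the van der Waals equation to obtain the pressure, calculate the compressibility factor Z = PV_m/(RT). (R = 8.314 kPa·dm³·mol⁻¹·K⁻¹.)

Z ≈ 1.223

P = RT/(V_m − b) − a/V_m² = (8.314)(535)/(0.0897 − 0.0400) − 232/(0.0897)²
  = 4448.0/0.049700 − 28834 = 89497 − 28834 = 60663 kPa
Z = PV_m/(RT) = (60663)(0.0897)/((8.314)(535)) = 5441.5/4448.0 = 1.223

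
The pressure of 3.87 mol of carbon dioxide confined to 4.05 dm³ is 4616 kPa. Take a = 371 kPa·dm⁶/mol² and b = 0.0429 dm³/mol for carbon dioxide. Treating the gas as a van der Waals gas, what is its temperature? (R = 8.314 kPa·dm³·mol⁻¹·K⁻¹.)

T ≈ 598.1 K

T = (P + a n²/V²)(V − nb)/(nR)
P + a n²/V² = 4616 + (371)(3.87)²/(4.05)² = 4954.8 kPa
V − nb = 4.05 − (3.87)(0.0429) = 3.8840 dm³
T = (4954.8)(3.8840)/((3.87)(8.314)) = 598.1 K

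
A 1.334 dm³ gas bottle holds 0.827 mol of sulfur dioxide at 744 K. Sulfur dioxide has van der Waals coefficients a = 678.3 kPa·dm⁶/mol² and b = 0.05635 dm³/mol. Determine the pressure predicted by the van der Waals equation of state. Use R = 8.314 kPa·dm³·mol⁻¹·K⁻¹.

P ≈ 3713 kPa

P = nRT/(V − nb) − a n²/V²
nRT/(V − nb) = (0.827)(8.314)(744)/(1.334 − 0.827×0.05635) = 5115.5/1.2874 = 3973.5 kPa
a n²/V² = (678.3)(0.827)²/(1.334)² = 260.69 kPa
P = 3973.5 − 260.69 = 3713 kPa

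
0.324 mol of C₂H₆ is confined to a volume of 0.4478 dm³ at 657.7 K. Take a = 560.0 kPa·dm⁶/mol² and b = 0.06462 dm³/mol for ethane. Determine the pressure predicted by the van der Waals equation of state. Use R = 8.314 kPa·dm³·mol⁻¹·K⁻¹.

P ≈ 3857 kPa

P = nRT/(V − nb) − a n²/V²
nRT/(V − nb) = (0.324)(8.314)(657.7)/(0.4478 − 0.324×0.06462) = 1771.7/0.42686 = 4150.5 kPa
a n²/V² = (560.0)(0.324)²/(0.4478)² = 293.16 kPa
P = 4150.5 − 293.16 = 3857 kPa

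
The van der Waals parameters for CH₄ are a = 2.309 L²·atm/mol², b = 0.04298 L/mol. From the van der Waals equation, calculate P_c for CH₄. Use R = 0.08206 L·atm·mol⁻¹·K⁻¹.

For a van der Waals gas, P_c = a/(27b²).
P_c = 2.309/(27×(0.04298)²) = 2.309/0.049877 = 46.29 atm

P_c ≈ 46.29 atm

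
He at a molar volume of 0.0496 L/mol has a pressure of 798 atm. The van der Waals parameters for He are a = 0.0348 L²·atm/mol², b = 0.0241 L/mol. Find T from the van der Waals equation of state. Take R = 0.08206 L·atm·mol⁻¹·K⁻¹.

T = (P + a/V_m²)(V_m − b)/R
P + a/V_m² = 798 + 0.0348/(0.0496)² = 812.15 atm
V_m − b = 0.0496 − 0.0241 = 0.025500 L/mol
T = (812.15)(0.025500)/0.08206 = 252.4 K

T ≈ 252.4 K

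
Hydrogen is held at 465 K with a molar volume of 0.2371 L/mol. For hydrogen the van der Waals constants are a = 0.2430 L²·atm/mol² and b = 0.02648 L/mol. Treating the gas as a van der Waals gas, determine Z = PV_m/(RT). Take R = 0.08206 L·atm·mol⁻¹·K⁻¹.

P = RT/(V_m − b) − a/V_m² = (0.08206)(465)/(0.2371 − 0.02648) − 0.2430/(0.2371)²
  = 38.158/0.21062 − 4.3226 = 181.17 − 4.3226 = 176.85 atm
Z = PV_m/(RT) = (176.85)(0.2371)/((0.08206)(465)) = 41.931/38.158 = 1.099

Z ≈ 1.099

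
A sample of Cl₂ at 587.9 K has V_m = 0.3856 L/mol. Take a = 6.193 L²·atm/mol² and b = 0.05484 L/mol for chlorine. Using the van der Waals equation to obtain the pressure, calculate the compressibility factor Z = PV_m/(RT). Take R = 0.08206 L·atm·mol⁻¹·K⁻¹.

Z ≈ 0.8329

P = RT/(V_m − b) − a/V_m² = (0.08206)(587.9)/(0.3856 − 0.05484) − 6.193/(0.3856)²
  = 48.243/0.33076 − 41.651 = 145.86 − 41.651 = 104.21 atm
Z = PV_m/(RT) = (104.21)(0.3856)/((0.08206)(587.9)) = 40.183/48.243 = 0.8329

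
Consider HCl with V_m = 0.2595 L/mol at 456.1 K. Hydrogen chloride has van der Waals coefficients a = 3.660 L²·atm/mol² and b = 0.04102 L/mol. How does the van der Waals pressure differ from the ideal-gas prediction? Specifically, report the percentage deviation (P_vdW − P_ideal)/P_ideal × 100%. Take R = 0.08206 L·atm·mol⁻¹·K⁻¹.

-18.91 %

Ideal: P_ideal = RT/V_m = (0.08206)(456.1)/0.2595 = 144.230 atm
vdW: P = RT/(V_m − b) − a/V_m² = 37.4276/0.218480 − 3.660/0.0673403 = 171.309 − 54.3508 = 116.958 atm
% deviation = (116.958 − 144.230)/144.230 × 100% = -18.91%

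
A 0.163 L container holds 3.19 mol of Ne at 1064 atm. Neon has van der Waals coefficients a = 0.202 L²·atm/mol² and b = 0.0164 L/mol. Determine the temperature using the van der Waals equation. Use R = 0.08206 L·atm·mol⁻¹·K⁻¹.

T ≈ 482.6 K

T = (P + a n²/V²)(V − nb)/(nR)
P + a n²/V² = 1064 + (0.202)(3.19)²/(0.163)² = 1141.4 atm
V − nb = 0.163 − (3.19)(0.0164) = 0.11068 L
T = (1141.4)(0.11068)/((3.19)(0.08206)) = 482.6 K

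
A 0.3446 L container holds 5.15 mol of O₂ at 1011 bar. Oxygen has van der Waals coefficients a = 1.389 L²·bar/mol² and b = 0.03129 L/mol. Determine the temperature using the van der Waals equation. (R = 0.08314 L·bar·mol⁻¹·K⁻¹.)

T ≈ 566.1 K

T = (P + a n²/V²)(V − nb)/(nR)
P + a n²/V² = 1011 + (1.389)(5.15)²/(0.3446)² = 1321.2 bar
V − nb = 0.3446 − (5.15)(0.03129) = 0.18346 L
T = (1321.2)(0.18346)/((5.15)(0.08314)) = 566.1 K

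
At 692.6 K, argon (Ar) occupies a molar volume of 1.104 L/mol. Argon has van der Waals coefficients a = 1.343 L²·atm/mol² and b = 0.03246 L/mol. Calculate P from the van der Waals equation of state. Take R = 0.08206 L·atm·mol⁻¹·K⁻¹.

P ≈ 51.94 atm

P = RT/(V_m − b) − a/V_m²
RT/(V_m − b) = (0.08206)(692.6)/(1.104 − 0.03246) = 56.835/1.0715 = 53.042 atm
a/V_m² = 1.343/(1.104)² = 1.1019 atm
P = 53.042 − 1.1019 = 51.94 atm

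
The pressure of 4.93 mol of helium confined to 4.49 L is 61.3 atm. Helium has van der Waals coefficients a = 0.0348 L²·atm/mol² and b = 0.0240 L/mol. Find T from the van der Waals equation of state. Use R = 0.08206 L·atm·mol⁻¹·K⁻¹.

T = (P + a n²/V²)(V − nb)/(nR)
P + a n²/V² = 61.3 + (0.0348)(4.93)²/(4.49)² = 61.342 atm
V − nb = 4.49 − (4.93)(0.0240) = 4.3717 L
T = (61.342)(4.3717)/((4.93)(0.08206)) = 662.9 K

T ≈ 662.9 K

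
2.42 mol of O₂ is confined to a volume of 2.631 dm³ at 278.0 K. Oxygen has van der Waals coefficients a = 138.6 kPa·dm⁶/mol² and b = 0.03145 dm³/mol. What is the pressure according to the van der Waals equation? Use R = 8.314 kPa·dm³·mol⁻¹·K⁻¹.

P ≈ 2072 kPa

P = nRT/(V − nb) − a n²/V²
nRT/(V − nb) = (2.42)(8.314)(278.0)/(2.631 − 2.42×0.03145) = 5593.3/2.5549 = 2189.2 kPa
a n²/V² = (138.6)(2.42)²/(2.631)² = 117.26 kPa
P = 2189.2 − 117.26 = 2072 kPa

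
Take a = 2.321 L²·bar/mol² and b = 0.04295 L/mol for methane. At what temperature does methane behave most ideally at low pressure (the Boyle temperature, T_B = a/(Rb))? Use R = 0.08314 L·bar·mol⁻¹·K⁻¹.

T_B ≈ 650.0 K

For a van der Waals gas the second virial coefficient B₂ = b − a/(RT) vanishes at T_B = a/(Rb).
T_B = 2.321/(0.08314×0.04295) = 2.321/0.0035709 = 650.0 K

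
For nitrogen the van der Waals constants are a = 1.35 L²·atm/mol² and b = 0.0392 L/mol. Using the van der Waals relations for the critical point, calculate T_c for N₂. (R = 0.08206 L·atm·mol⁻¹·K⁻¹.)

For a van der Waals gas, T_c = 8a/(27Rb).
T_c = 8×1.35/(27×0.08206×0.0392) = 10.800/0.086852 = 124.3 K

T_c ≈ 124.3 K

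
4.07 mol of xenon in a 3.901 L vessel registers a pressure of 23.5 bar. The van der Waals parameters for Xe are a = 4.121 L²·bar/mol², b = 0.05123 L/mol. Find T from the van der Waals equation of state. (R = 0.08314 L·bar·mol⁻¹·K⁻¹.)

T ≈ 305.4 K

T = (P + a n²/V²)(V − nb)/(nR)
P + a n²/V² = 23.5 + (4.121)(4.07)²/(3.901)² = 27.986 bar
V − nb = 3.901 − (4.07)(0.05123) = 3.6925 L
T = (27.986)(3.6925)/((4.07)(0.08314)) = 305.4 K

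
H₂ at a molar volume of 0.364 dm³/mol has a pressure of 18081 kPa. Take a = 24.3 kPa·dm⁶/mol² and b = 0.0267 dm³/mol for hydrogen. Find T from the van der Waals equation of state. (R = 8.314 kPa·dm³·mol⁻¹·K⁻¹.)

T = (P + a/V_m²)(V_m − b)/R
P + a/V_m² = 18081 + 24.3/(0.364)² = 18264 kPa
V_m − b = 0.364 − 0.0267 = 0.33730 dm³/mol
T = (18264)(0.33730)/8.314 = 741.0 K

T ≈ 741.0 K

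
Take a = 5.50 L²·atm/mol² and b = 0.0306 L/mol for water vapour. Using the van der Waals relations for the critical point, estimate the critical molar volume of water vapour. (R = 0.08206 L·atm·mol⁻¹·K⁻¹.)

V_m,c ≈ 0.09180 L/mol

For a van der Waals gas, V_m,c = 3b.
V_m,c = 3×0.0306 = 0.09180 L/mol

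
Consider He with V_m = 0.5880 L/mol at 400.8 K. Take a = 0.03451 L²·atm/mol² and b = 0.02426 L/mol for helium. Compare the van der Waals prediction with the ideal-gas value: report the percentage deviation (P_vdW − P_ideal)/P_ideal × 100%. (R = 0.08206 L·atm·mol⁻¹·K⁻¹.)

Ideal: P_ideal = RT/V_m = (0.08206)(400.8)/0.5880 = 55.9348 atm
vdW: P = RT/(V_m − b) − a/V_m² = 32.8896/0.563740 − 0.03451/0.345744 = 58.3418 − 0.0998137 = 58.2420 atm
% deviation = (58.2420 − 55.9348)/55.9348 × 100% = 4.12%

4.12 %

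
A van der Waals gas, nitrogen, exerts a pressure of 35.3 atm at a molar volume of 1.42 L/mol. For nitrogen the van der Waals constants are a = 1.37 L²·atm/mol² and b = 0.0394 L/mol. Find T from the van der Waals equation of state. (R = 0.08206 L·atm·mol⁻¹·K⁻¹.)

T = (P + a/V_m²)(V_m − b)/R
P + a/V_m² = 35.3 + 1.37/(1.42)² = 35.979 atm
V_m − b = 1.42 − 0.0394 = 1.3806 L/mol
T = (35.979)(1.3806)/0.08206 = 605.3 K

T ≈ 605.3 K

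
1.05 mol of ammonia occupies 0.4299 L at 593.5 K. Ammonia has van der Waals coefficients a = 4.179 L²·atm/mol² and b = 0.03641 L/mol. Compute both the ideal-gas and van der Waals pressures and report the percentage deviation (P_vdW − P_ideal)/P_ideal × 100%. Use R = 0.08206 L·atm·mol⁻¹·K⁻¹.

-11.20 %

Ideal: P_ideal = nRT/V = (1.05)(0.08206)(593.5)/0.4299 = 118.953 atm
vdW: P = nRT/(V − nb) − a n²/V² = 51.1377/0.391670 − 4.60735/0.184814 = 130.563 − 24.9297 = 105.633 atm
% deviation = (105.633 − 118.953)/118.953 × 100% = -11.20%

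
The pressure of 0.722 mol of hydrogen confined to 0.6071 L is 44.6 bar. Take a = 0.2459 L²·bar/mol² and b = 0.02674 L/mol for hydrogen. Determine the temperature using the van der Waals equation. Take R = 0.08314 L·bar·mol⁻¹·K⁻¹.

T ≈ 440.1 K

T = (P + a n²/V²)(V − nb)/(nR)
P + a n²/V² = 44.6 + (0.2459)(0.722)²/(0.6071)² = 44.948 bar
V − nb = 0.6071 − (0.722)(0.02674) = 0.58779 L
T = (44.948)(0.58779)/((0.722)(0.08314)) = 440.1 K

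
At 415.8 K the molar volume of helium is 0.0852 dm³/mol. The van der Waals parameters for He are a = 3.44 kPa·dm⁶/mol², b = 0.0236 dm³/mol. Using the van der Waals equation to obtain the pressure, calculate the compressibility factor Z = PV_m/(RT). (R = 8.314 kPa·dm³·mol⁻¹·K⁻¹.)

Z ≈ 1.371

P = RT/(V_m − b) − a/V_m² = (8.314)(415.8)/(0.0852 − 0.0236) − 3.44/(0.0852)²
  = 3457.0/0.061600 − 473.89 = 56120 − 473.89 = 55646 kPa
Z = PV_m/(RT) = (55646)(0.0852)/((8.314)(415.8)) = 4741.0/3457.0 = 1.371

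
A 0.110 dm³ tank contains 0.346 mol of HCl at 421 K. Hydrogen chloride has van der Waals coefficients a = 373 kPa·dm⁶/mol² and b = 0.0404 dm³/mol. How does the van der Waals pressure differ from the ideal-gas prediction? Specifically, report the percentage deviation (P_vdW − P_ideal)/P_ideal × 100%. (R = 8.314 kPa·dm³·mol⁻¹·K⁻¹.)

-18.96 %

Ideal: P_ideal = nRT/V = (0.346)(8.314)(421)/0.110 = 11009.7 kPa
vdW: P = nRT/(V − nb) − a n²/V² = 1211.07/0.0960216 − 44.6541/0.0121000 = 12612.5 − 3690.42 = 8922.1 kPa
% deviation = (8922.1 − 11009.7)/11009.7 × 100% = -18.96%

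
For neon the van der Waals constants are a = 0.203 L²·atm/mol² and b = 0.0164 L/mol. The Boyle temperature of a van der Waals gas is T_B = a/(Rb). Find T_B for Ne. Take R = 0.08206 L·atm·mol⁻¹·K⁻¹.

For a van der Waals gas the second virial coefficient B₂ = b − a/(RT) vanishes at T_B = a/(Rb).
T_B = 0.203/(0.08206×0.0164) = 0.203/0.0013458 = 150.8 K

T_B ≈ 150.8 K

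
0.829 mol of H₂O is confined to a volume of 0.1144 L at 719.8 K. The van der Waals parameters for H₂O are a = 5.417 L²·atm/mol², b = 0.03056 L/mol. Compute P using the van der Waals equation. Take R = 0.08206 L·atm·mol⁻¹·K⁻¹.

P = nRT/(V − nb) − a n²/V²
nRT/(V − nb) = (0.829)(0.08206)(719.8)/(0.1144 − 0.829×0.03056) = 48.966/0.089066 = 549.77 atm
a n²/V² = (5.417)(0.829)²/(0.1144)² = 284.46 atm
P = 549.77 − 284.46 = 265.3 atm

P ≈ 265.3 atm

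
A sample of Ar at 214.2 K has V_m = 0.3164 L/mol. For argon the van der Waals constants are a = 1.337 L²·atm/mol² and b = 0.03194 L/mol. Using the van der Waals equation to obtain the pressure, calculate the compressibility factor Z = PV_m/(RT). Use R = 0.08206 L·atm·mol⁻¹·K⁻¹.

Z ≈ 0.8719

P = RT/(V_m − b) − a/V_m² = (0.08206)(214.2)/(0.3164 − 0.03194) − 1.337/(0.3164)²
  = 17.577/0.28446 − 13.355 = 61.791 − 13.355 = 48.436 atm
Z = PV_m/(RT) = (48.436)(0.3164)/((0.08206)(214.2)) = 15.325/17.577 = 0.8719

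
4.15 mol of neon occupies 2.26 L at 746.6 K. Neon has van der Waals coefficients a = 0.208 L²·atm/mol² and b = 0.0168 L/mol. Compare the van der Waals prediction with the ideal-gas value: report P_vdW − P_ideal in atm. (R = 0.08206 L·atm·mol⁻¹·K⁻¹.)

Ideal: P_ideal = nRT/V = (4.15)(0.08206)(746.6)/2.26 = 112.502 atm
vdW: P = nRT/(V − nb) − a n²/V² = 254.254/2.19028 − 3.58228/5.10760 = 116.083 − 0.701363 = 115.382 atm
ΔP = 115.382 − 112.502 = 2.88 atm

ΔP ≈ 2.88 atm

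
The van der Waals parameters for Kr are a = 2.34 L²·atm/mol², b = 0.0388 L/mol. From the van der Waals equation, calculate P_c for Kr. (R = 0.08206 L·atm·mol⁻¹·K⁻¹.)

For a van der Waals gas, P_c = a/(27b²).
P_c = 2.34/(27×(0.0388)²) = 2.34/0.040647 = 57.57 atm

P_c ≈ 57.57 atm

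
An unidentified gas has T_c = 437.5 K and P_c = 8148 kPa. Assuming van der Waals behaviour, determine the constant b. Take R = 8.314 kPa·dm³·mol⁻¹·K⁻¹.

From T_c = 8a/(27Rb) and P_c = a/(27b²): b = R T_c/(8 P_c).
b = (8.314)(437.5)/(8×8148) = 3637.4/65184 = 0.05580 dm³/mol

b ≈ 0.05580 dm³/mol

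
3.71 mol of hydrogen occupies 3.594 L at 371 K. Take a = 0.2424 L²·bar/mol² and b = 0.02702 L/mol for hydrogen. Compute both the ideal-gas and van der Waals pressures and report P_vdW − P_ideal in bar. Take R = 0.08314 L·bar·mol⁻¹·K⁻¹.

ΔP ≈ 0.655 bar

Ideal: P_ideal = nRT/V = (3.71)(0.08314)(371)/3.594 = 31.8405 bar
vdW: P = nRT/(V − nb) − a n²/V² = 114.435/3.49376 − 3.33642/12.9168 = 32.7541 − 0.258301 = 32.4958 bar
ΔP = 32.4958 − 31.8405 = 0.655 bar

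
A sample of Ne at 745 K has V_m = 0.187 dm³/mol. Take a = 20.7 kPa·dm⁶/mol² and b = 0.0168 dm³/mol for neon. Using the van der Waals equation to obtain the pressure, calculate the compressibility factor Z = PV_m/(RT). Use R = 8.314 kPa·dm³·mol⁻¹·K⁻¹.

Z ≈ 1.081

P = RT/(V_m − b) − a/V_m² = (8.314)(745)/(0.187 − 0.0168) − 20.7/(0.187)²
  = 6193.9/0.17020 − 591.95 = 36392 − 591.95 = 35800 kPa
Z = PV_m/(RT) = (35800)(0.187)/((8.314)(745)) = 6694.6/6193.9 = 1.081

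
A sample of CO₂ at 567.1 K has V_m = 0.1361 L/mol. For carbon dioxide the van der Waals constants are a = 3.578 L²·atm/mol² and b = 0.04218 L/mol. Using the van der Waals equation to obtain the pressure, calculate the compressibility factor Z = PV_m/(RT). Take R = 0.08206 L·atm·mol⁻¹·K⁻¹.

Z ≈ 0.8842

P = RT/(V_m − b) − a/V_m² = (0.08206)(567.1)/(0.1361 − 0.04218) − 3.578/(0.1361)²
  = 46.536/0.093920 − 193.16 = 495.49 − 193.16 = 302.33 atm
Z = PV_m/(RT) = (302.33)(0.1361)/((0.08206)(567.1)) = 41.147/46.536 = 0.8842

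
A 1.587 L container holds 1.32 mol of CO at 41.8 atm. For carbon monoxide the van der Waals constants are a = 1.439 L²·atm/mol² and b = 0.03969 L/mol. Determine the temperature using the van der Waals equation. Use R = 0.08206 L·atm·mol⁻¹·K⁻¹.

T = (P + a n²/V²)(V − nb)/(nR)
P + a n²/V² = 41.8 + (1.439)(1.32)²/(1.587)² = 42.796 atm
V − nb = 1.587 − (1.32)(0.03969) = 1.5346 L
T = (42.796)(1.5346)/((1.32)(0.08206)) = 606.3 K

T ≈ 606.3 K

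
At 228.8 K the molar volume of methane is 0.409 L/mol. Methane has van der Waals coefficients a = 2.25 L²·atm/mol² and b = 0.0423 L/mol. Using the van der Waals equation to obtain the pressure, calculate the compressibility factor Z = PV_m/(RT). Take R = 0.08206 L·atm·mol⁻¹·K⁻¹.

Z ≈ 0.8224

P = RT/(V_m − b) − a/V_m² = (0.08206)(228.8)/(0.409 − 0.0423) − 2.25/(0.409)²
  = 18.775/0.36670 − 13.450 = 51.200 − 13.450 = 37.750 atm
Z = PV_m/(RT) = (37.750)(0.409)/((0.08206)(228.8)) = 15.440/18.775 = 0.8224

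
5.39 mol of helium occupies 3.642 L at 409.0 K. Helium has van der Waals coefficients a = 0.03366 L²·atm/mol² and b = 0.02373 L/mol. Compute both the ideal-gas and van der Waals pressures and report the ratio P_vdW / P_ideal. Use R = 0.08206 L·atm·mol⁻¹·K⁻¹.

P_vdW / P_ideal ≈ 1.035

Ideal: P_ideal = nRT/V = (5.39)(0.08206)(409.0)/3.642 = 49.6711 atm
vdW: P = nRT/(V − nb) − a n²/V² = 180.902/3.51410 − 0.977894/13.2642 = 51.4789 − 0.0737243 = 51.4052 atm
Ratio = 51.4052/49.6711 = 1.035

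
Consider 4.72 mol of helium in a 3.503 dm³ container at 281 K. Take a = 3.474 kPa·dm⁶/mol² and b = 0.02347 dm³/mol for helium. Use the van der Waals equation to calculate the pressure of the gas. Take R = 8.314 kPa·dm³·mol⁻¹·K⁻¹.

P = nRT/(V − nb) − a n²/V²
nRT/(V − nb) = (4.72)(8.314)(281)/(3.503 − 4.72×0.02347) = 11027/3.3922 = 3250.7 kPa
a n²/V² = (3.474)(4.72)²/(3.503)² = 6.3072 kPa
P = 3250.7 − 6.3072 = 3244 kPa

P ≈ 3244 kPa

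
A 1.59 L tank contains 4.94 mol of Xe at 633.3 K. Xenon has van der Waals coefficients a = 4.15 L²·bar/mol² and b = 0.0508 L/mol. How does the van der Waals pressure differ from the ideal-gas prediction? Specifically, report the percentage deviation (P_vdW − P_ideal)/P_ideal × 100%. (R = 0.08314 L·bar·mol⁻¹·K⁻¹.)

Ideal: P_ideal = nRT/V = (4.94)(0.08314)(633.3)/1.59 = 163.587 bar
vdW: P = nRT/(V − nb) − a n²/V² = 260.104/1.33905 − 101.275/2.52810 = 194.245 − 40.0597 = 154.185 bar
% deviation = (154.185 − 163.587)/163.587 × 100% = -5.75%

-5.75 %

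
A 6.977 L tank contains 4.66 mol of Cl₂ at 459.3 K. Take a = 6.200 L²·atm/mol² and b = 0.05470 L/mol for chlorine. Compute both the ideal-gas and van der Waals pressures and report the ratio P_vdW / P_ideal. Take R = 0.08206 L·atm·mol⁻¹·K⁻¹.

P_vdW / P_ideal ≈ 0.9280

Ideal: P_ideal = nRT/V = (4.66)(0.08206)(459.3)/6.977 = 25.1736 atm
vdW: P = nRT/(V − nb) − a n²/V² = 175.636/6.72210 − 134.637/48.6785 = 26.1281 − 2.76584 = 23.3623 atm
Ratio = 23.3623/25.1736 = 0.9280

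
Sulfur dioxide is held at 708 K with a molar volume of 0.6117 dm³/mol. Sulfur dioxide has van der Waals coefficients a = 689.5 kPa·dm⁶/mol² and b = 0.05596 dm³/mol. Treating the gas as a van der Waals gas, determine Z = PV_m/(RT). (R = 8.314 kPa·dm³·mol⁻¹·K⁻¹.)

Z ≈ 0.9092

P = RT/(V_m − b) − a/V_m² = (8.314)(708)/(0.6117 − 0.05596) − 689.5/(0.6117)²
  = 5886.3/0.55574 − 1842.7 = 10592 − 1842.7 = 8749 kPa
Z = PV_m/(RT) = (8749)(0.6117)/((8.314)(708)) = 5351.8/5886.3 = 0.9092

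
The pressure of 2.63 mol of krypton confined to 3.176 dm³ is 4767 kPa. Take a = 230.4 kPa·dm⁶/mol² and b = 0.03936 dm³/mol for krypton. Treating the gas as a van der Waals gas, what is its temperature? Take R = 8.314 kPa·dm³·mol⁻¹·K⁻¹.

T = (P + a n²/V²)(V − nb)/(nR)
P + a n²/V² = 4767 + (230.4)(2.63)²/(3.176)² = 4925.0 kPa
V − nb = 3.176 − (2.63)(0.03936) = 3.0725 dm³
T = (4925.0)(3.0725)/((2.63)(8.314)) = 692.0 K

T ≈ 692.0 K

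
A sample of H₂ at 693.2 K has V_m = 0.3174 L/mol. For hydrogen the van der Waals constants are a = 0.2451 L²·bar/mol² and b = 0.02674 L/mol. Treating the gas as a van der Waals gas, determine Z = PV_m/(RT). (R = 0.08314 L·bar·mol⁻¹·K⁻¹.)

P = RT/(V_m − b) − a/V_m² = (0.08314)(693.2)/(0.3174 − 0.02674) − 0.2451/(0.3174)²
  = 57.633/0.29066 − 2.4329 = 198.28 − 2.4329 = 195.85 bar
Z = PV_m/(RT) = (195.85)(0.3174)/((0.08314)(693.2)) = 62.163/57.633 = 1.079

Z ≈ 1.079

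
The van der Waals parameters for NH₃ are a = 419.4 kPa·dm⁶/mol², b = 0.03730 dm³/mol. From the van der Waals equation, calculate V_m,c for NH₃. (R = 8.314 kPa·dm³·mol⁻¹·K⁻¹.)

For a van der Waals gas, V_m,c = 3b.
V_m,c = 3×0.03730 = 0.1119 dm³/mol

V_m,c ≈ 0.1119 dm³/mol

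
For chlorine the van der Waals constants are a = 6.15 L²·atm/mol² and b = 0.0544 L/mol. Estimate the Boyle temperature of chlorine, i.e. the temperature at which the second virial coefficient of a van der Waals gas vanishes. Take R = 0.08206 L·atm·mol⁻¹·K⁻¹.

T_B ≈ 1378 K

For a van der Waals gas the second virial coefficient B₂ = b − a/(RT) vanishes at T_B = a/(Rb).
T_B = 6.15/(0.08206×0.0544) = 6.15/0.0044641 = 1378 K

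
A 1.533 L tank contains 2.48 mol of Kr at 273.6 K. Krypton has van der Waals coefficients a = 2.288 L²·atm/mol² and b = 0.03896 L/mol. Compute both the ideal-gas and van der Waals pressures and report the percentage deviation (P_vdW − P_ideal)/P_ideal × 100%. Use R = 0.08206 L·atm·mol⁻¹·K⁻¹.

-9.76 %

Ideal: P_ideal = nRT/V = (2.48)(0.08206)(273.6)/1.533 = 36.3209 atm
vdW: P = nRT/(V − nb) − a n²/V² = 55.6800/1.43638 − 14.0721/2.35009 = 38.7641 − 5.98790 = 32.7762 atm
% deviation = (32.7762 − 36.3209)/36.3209 × 100% = -9.76%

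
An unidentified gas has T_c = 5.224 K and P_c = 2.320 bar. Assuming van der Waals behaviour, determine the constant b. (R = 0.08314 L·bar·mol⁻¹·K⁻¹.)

b ≈ 0.02340 L/mol

From T_c = 8a/(27Rb) and P_c = a/(27b²): b = R T_c/(8 P_c).
b = (0.08314)(5.224)/(8×2.320) = 0.43432/18.560 = 0.02340 L/mol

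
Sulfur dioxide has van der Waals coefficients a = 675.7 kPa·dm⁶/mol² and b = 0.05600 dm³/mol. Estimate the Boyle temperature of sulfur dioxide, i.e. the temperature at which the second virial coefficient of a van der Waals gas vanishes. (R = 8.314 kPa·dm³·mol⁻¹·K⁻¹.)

T_B ≈ 1451 K

For a van der Waals gas the second virial coefficient B₂ = b − a/(RT) vanishes at T_B = a/(Rb).
T_B = 675.7/(8.314×0.05600) = 675.7/0.46558 = 1451 K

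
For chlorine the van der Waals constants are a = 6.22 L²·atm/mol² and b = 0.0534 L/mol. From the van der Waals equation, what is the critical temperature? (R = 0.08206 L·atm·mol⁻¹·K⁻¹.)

For a van der Waals gas, T_c = 8a/(27Rb).
T_c = 8×6.22/(27×0.08206×0.0534) = 49.760/0.11831 = 420.6 K

T_c ≈ 420.6 K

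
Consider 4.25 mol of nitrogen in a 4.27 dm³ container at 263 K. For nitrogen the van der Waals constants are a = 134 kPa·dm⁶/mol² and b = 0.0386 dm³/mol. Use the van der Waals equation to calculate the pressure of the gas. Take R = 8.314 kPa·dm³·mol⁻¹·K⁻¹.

P = nRT/(V − nb) − a n²/V²
nRT/(V − nb) = (4.25)(8.314)(263)/(4.27 − 4.25×0.0386) = 9293.0/4.1060 = 2263.3 kPa
a n²/V² = (134)(4.25)²/(4.27)² = 132.75 kPa
P = 2263.3 − 132.75 = 2131 kPa

P ≈ 2131 kPa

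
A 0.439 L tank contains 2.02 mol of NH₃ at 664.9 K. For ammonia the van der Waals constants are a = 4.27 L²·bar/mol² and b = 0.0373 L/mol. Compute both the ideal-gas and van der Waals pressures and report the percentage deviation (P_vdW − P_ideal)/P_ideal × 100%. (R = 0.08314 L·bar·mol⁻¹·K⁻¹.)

-14.82 %

Ideal: P_ideal = nRT/V = (2.02)(0.08314)(664.9)/0.439 = 254.363 bar
vdW: P = nRT/(V − nb) − a n²/V² = 111.665/0.363654 − 17.4233/0.192721 = 307.064 − 90.4069 = 216.657 bar
% deviation = (216.657 − 254.363)/254.363 × 100% = -14.82%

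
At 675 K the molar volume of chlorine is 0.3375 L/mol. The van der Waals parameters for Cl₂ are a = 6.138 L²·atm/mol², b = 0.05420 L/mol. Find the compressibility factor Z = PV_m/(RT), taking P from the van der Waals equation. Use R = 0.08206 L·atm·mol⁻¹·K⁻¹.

P = RT/(V_m − b) − a/V_m² = (0.08206)(675)/(0.3375 − 0.05420) − 6.138/(0.3375)²
  = 55.391/0.28330 − 53.886 = 195.52 − 53.886 = 141.63 atm
Z = PV_m/(RT) = (141.63)(0.3375)/((0.08206)(675)) = 47.800/55.391 = 0.8630

Z ≈ 0.8630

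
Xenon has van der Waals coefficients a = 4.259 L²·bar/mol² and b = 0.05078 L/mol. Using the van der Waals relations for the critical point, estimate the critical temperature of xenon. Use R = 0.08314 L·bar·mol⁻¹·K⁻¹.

T_c ≈ 298.9 K

For a van der Waals gas, T_c = 8a/(27Rb).
T_c = 8×4.259/(27×0.08314×0.05078) = 34.072/0.11399 = 298.9 K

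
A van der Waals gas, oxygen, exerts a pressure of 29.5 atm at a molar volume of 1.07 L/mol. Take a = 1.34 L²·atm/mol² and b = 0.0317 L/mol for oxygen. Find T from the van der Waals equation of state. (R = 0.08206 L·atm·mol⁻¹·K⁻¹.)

T = (P + a/V_m²)(V_m − b)/R
P + a/V_m² = 29.5 + 1.34/(1.07)² = 30.670 atm
V_m − b = 1.07 − 0.0317 = 1.0383 L/mol
T = (30.670)(1.0383)/0.08206 = 388.1 K

T ≈ 388.1 K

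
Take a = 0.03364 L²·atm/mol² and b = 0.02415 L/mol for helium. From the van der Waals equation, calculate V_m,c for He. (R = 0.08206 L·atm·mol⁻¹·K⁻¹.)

For a van der Waals gas, V_m,c = 3b.
V_m,c = 3×0.02415 = 0.07245 L/mol

V_m,c ≈ 0.07245 L/mol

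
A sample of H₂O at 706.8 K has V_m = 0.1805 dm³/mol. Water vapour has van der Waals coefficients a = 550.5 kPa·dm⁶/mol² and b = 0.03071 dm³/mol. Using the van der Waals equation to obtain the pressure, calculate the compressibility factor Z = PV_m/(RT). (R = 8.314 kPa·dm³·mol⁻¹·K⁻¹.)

Z ≈ 0.6860

P = RT/(V_m − b) − a/V_m² = (8.314)(706.8)/(0.1805 − 0.03071) − 550.5/(0.1805)²
  = 5876.3/0.14979 − 16897 = 39230 − 16897 = 22333 kPa
Z = PV_m/(RT) = (22333)(0.1805)/((8.314)(706.8)) = 4031.1/5876.3 = 0.6860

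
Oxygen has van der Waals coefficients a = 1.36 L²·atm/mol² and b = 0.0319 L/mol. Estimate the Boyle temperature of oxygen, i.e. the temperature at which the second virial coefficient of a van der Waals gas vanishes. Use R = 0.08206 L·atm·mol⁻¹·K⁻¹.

For a van der Waals gas the second virial coefficient B₂ = b − a/(RT) vanishes at T_B = a/(Rb).
T_B = 1.36/(0.08206×0.0319) = 1.36/0.0026177 = 519.5 K

T_B ≈ 519.5 K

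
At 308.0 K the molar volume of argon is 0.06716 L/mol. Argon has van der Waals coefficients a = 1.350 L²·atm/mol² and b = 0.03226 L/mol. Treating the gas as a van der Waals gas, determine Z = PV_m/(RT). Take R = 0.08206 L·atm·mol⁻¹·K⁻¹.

P = RT/(V_m − b) − a/V_m² = (0.08206)(308.0)/(0.06716 − 0.03226) − 1.350/(0.06716)²
  = 25.274/0.034900 − 299.30 = 724.18 − 299.30 = 424.88 atm
Z = PV_m/(RT) = (424.88)(0.06716)/((0.08206)(308.0)) = 28.535/25.274 = 1.129

Z ≈ 1.129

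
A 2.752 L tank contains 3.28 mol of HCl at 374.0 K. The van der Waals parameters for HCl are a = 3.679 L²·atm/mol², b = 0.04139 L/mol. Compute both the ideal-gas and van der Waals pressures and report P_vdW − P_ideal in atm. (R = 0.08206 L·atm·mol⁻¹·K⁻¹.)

ΔP ≈ -3.328 atm

Ideal: P_ideal = nRT/V = (3.28)(0.08206)(374.0)/2.752 = 36.5787 atm
vdW: P = nRT/(V − nb) − a n²/V² = 100.665/2.61624 − 39.5802/7.57350 = 38.4770 − 5.22614 = 33.2509 atm
ΔP = 33.2509 − 36.5787 = -3.328 atm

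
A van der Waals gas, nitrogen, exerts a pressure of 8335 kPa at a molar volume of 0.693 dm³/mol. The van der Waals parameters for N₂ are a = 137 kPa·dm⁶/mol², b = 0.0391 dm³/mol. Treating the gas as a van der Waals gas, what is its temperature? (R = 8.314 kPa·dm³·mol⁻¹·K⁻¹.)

T ≈ 678.0 K

T = (P + a/V_m²)(V_m − b)/R
P + a/V_m² = 8335 + 137/(0.693)² = 8620.3 kPa
V_m − b = 0.693 − 0.0391 = 0.65390 dm³/mol
T = (8620.3)(0.65390)/8.314 = 678.0 K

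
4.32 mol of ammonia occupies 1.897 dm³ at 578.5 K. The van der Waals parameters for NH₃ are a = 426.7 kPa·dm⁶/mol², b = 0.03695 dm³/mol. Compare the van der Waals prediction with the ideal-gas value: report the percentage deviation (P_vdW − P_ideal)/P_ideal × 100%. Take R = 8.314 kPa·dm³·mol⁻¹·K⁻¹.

-11.02 %

Ideal: P_ideal = nRT/V = (4.32)(8.314)(578.5)/1.897 = 10952.9 kPa
vdW: P = nRT/(V − nb) − a n²/V² = 20777.7/1.73738 − 7963.25/3.59861 = 11959.2 − 2212.87 = 9746.3 kPa
% deviation = (9746.3 − 10952.9)/10952.9 × 100% = -11.02%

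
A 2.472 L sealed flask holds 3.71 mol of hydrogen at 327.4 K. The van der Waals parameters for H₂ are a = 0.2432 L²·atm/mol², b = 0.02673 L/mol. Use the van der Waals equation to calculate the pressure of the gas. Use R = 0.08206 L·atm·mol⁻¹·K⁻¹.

P = nRT/(V − nb) − a n²/V²
nRT/(V − nb) = (3.71)(0.08206)(327.4)/(2.472 − 3.71×0.02673) = 99.675/2.3728 = 42.007 atm
a n²/V² = (0.2432)(3.71)²/(2.472)² = 0.54779 atm
P = 42.007 − 0.54779 = 41.46 atm

P ≈ 41.46 atm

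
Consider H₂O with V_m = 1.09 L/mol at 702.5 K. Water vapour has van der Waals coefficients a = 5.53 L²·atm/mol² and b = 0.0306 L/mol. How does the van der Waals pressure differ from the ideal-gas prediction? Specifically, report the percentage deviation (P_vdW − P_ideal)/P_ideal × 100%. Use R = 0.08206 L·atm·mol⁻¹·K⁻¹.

-5.91 %

Ideal: P_ideal = RT/V_m = (0.08206)(702.5)/1.09 = 52.8873 atm
vdW: P = RT/(V_m − b) − a/V_m² = 57.6472/1.05940 − 5.53/1.18810 = 54.4150 − 4.65449 = 49.7605 atm
% deviation = (49.7605 − 52.8873)/52.8873 × 100% = -5.91%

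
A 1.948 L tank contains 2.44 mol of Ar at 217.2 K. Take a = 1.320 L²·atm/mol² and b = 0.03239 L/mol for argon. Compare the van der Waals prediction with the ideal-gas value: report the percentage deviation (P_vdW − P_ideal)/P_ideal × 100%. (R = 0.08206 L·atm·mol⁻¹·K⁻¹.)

-5.05 %

Ideal: P_ideal = nRT/V = (2.44)(0.08206)(217.2)/1.948 = 22.3250 atm
vdW: P = nRT/(V − nb) − a n²/V² = 43.4892/1.86897 − 7.85875/3.79470 = 23.2691 − 2.07098 = 21.1981 atm
% deviation = (21.1981 − 22.3250)/22.3250 × 100% = -5.05%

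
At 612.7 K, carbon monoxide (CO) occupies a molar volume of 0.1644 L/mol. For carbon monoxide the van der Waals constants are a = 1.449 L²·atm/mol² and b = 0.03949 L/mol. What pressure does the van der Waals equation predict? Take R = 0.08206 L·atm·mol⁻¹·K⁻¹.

P = RT/(V_m − b) − a/V_m²
RT/(V_m − b) = (0.08206)(612.7)/(0.1644 − 0.03949) = 50.278/0.12491 = 402.51 atm
a/V_m² = 1.449/(0.1644)² = 53.612 atm
P = 402.51 − 53.612 = 348.9 atm

P ≈ 348.9 atm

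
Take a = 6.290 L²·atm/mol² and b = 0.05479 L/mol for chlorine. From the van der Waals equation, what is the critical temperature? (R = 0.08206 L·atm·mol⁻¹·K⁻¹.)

T_c ≈ 414.5 K

For a van der Waals gas, T_c = 8a/(27Rb).
T_c = 8×6.290/(27×0.08206×0.05479) = 50.320/0.12139 = 414.5 K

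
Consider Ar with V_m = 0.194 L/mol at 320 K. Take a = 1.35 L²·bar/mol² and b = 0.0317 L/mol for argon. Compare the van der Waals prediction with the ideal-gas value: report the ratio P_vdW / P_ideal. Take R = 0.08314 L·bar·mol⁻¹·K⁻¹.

Ideal: P_ideal = RT/V_m = (0.08314)(320)/0.194 = 137.138 bar
vdW: P = RT/(V_m − b) − a/V_m² = 26.6048/0.162300 − 1.35/0.0376360 = 163.924 − 35.8699 = 128.054 bar
Ratio = 128.054/137.138 = 0.9338

P_vdW / P_ideal ≈ 0.9338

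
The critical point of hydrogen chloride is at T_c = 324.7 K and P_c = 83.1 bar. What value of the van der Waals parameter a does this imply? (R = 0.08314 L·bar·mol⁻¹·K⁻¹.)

a ≈ 3.700 L²·bar/mol²

From T_c = 8a/(27Rb) and P_c = a/(27b²): a = 27 R² T_c²/(64 P_c).
a = 27×(0.08314)²×(324.7)²/(64×83.1) = 19677/5318.4 = 3.700 L²·bar/mol²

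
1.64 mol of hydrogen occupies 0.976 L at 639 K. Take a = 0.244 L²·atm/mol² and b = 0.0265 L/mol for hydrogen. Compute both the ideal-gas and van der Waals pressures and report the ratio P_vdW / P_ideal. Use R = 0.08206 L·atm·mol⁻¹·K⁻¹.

P_vdW / P_ideal ≈ 1.039

Ideal: P_ideal = nRT/V = (1.64)(0.08206)(639)/0.976 = 88.1102 atm
vdW: P = nRT/(V − nb) − a n²/V² = 85.9956/0.932540 − 0.656262/0.952576 = 92.2165 − 0.688934 = 91.5276 atm
Ratio = 91.5276/88.1102 = 1.039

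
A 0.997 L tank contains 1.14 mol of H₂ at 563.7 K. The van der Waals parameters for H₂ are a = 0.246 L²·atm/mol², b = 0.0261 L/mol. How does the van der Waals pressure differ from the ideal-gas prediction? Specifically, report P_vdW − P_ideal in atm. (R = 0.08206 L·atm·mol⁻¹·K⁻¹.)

Ideal: P_ideal = nRT/V = (1.14)(0.08206)(563.7)/0.997 = 52.8919 atm
vdW: P = nRT/(V − nb) − a n²/V² = 52.7332/0.967246 − 0.319702/0.994009 = 54.5189 − 0.321629 = 54.1973 atm
ΔP = 54.1973 − 52.8919 = 1.305 atm

ΔP ≈ 1.305 atm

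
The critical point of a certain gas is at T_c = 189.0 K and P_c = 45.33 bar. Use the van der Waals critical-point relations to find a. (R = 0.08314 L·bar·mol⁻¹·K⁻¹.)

a ≈ 2.298 L²·bar/mol²

From T_c = 8a/(27Rb) and P_c = a/(27b²): a = 27 R² T_c²/(64 P_c).
a = 27×(0.08314)²×(189.0)²/(64×45.33) = 6666.6/2901.1 = 2.298 L²·bar/mol²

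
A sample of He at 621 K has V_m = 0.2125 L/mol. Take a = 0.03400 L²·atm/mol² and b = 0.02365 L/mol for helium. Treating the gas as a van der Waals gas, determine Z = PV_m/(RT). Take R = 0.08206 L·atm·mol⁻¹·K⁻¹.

P = RT/(V_m − b) − a/V_m² = (0.08206)(621)/(0.2125 − 0.02365) − 0.03400/(0.2125)²
  = 50.959/0.18885 − 0.75294 = 269.84 − 0.75294 = 269.09 atm
Z = PV_m/(RT) = (269.09)(0.2125)/((0.08206)(621)) = 57.182/50.959 = 1.122

Z ≈ 1.122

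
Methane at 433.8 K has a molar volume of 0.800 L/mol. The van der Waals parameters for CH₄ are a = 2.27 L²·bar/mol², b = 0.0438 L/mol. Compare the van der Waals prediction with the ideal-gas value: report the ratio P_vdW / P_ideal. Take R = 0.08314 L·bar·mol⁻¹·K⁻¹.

P_vdW / P_ideal ≈ 0.9792

Ideal: P_ideal = RT/V_m = (0.08314)(433.8)/0.800 = 45.0827 bar
vdW: P = RT/(V_m − b) − a/V_m² = 36.0661/0.756200 − 2.27/0.640000 = 47.6939 − 3.54688 = 44.1470 bar
Ratio = 44.1470/45.0827 = 0.9792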